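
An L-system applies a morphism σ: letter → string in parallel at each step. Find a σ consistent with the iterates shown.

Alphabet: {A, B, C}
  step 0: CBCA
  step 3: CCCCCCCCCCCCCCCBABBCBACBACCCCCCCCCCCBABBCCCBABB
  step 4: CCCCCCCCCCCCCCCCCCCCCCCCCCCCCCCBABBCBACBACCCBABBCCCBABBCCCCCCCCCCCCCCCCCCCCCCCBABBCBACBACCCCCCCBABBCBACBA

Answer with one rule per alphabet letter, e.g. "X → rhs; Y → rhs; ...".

  step 3 ⇒ step 4: CCCCCCCCCCCCCCCBABBCBACBACCCCCCCCCCCBABBCCCBABB ⇒ CC·CC·CC·CC·CC·CC·CC·CC·CC·CC·CC·CC·CC·CC·CC·CBA·BB·CBA·CBA·CC·CBA·BB·CC·CBA·BB·CC·CC·CC·CC·CC·CC·CC·CC·CC·CC·CC·CBA·BB·CBA·CBA·CC·CC·CC·CBA·BB·CBA·CBA
    A ↦ BB
    B ↦ CBA
    C ↦ CC

A->BB, B->CBA, C->CC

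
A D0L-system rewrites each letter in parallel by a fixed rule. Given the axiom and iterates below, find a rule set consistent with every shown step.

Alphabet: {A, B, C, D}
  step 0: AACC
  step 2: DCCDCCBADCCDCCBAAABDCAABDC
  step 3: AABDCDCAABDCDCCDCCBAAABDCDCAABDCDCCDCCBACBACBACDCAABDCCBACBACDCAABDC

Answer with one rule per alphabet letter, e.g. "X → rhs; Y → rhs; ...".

A->CBA, B->CDC, C->DC, D->AAB

  step 2 ⇒ step 3: DCCDCCBADCCDCCBAAABDCAABDC ⇒ AAB·DC·DC·AAB·DC·DC·CDC·CBA·AAB·DC·DC·AAB·DC·DC·CDC·CBA·CBA·CBA·CDC·AAB·DC·CBA·CBA·CDC·AAB·DC
    A ↦ CBA
    B ↦ CDC
    C ↦ DC
    D ↦ AAB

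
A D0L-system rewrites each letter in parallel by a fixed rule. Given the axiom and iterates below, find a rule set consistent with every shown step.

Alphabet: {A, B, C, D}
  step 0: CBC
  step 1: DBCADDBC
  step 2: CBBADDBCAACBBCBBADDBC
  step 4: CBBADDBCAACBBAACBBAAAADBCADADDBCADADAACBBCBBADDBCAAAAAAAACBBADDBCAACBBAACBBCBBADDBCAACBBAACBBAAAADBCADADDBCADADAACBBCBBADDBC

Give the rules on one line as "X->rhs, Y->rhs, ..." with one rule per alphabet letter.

A->AA, B->AD, C->DBC, D->CBB

  step 1 ⇒ step 2: DBCADDBC ⇒ CBB·AD·DBC·AA·CBB·CBB·AD·DBC
    A ↦ AA
    B ↦ AD
    C ↦ DBC
    D ↦ CBB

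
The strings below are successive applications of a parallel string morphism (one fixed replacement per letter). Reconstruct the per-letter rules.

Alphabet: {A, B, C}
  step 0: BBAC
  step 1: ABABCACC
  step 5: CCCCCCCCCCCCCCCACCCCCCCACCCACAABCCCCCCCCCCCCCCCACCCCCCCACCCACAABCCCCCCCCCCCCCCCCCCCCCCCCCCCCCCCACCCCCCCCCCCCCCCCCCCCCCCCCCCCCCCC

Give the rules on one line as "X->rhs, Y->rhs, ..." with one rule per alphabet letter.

A->CA, B->AB, C->CC

  step 0 ⇒ step 1: BBAC ⇒ AB·AB·CA·CC
    A ↦ CA
    B ↦ AB
    C ↦ CC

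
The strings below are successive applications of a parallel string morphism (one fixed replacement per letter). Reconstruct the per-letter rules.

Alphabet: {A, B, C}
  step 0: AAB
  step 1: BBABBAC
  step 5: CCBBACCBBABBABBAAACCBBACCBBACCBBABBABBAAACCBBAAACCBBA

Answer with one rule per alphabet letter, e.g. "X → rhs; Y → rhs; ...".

  step 0 ⇒ step 1: AAB ⇒ BBA·BBA·C
    A ↦ BBA
    B ↦ C
    C ↦ A  (constrained at step 1)

A->BBA, B->C, C->A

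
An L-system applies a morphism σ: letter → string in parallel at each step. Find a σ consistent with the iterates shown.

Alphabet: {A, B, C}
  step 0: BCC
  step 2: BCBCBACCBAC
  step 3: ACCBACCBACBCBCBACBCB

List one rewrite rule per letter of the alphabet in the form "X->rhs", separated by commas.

  step 2 ⇒ step 3: BCBCBACCBAC ⇒ AC·CB·AC·CB·AC·B·CB·CB·AC·B·CB
    A ↦ B
    B ↦ AC
    C ↦ CB

A->B, B->AC, C->CB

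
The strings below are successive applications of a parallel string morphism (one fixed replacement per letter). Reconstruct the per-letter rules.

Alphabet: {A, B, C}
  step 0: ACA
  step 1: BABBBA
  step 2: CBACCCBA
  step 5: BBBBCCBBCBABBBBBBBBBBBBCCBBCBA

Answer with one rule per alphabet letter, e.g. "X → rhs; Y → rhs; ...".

  step 1 ⇒ step 2: BABBBA ⇒ C·BA·C·C·C·BA
    A ↦ BA
    B ↦ C
  step 0 ⇒ step 1: ACA ⇒ BA·BB·BA
    C ↦ BB

A->BA, B->C, C->BB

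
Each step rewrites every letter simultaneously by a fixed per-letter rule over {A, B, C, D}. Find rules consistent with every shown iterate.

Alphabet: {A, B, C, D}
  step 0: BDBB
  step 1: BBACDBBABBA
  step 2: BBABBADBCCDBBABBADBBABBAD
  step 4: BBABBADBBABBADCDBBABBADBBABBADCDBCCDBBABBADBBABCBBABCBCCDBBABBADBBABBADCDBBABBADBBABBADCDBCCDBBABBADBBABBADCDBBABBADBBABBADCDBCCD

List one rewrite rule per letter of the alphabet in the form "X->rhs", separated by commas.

A->D, B->BBA, C->BC, D->CD

  step 1 ⇒ step 2: BBACDBBABBA ⇒ BBA·BBA·D·BC·CD·BBA·BBA·D·BBA·BBA·D
    A ↦ D
    B ↦ BBA
    C ↦ BC
    D ↦ CD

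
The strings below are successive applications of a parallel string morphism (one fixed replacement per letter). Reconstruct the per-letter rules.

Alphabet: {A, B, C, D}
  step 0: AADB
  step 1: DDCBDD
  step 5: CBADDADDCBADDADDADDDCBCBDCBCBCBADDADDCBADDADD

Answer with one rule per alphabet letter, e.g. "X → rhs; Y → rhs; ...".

  step 0 ⇒ step 1: AADB ⇒ D·D·CB·DD
    A ↦ D
    B ↦ DD
    D ↦ CB
    C ↦ A  (constrained at step 1)

A->D, B->DD, C->A, D->CB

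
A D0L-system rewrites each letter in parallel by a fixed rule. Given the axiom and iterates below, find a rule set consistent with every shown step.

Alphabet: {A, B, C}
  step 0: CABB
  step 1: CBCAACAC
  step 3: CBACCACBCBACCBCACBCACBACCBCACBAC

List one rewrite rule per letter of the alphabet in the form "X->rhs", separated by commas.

  step 0 ⇒ step 1: CABB ⇒ CB·CA·AC·AC
    A ↦ CA
    B ↦ AC
    C ↦ CB

A->CA, B->AC, C->CB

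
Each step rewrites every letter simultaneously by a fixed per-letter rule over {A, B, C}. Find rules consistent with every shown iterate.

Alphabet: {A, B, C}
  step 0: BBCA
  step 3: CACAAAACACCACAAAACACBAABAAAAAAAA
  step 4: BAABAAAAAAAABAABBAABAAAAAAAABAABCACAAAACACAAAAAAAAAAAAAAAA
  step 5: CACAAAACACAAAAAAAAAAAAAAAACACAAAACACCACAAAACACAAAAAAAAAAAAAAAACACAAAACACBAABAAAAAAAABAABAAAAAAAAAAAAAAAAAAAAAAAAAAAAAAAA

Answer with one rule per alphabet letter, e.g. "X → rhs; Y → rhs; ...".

A->AA, B->CAC, C->B

  step 4 ⇒ step 5: BAABAAAAAAAABAABBAABAAAAAAAABAABCACAAAACACAAAAAAAAAAAAAAAA ⇒ CAC·AA·AA·CAC·AA·AA·AA·AA·AA·AA·AA·AA·CAC·AA·AA·CAC·CAC·AA·AA·CAC·AA·AA·AA·AA·AA·AA·AA·AA·CAC·AA·AA·CAC·B·AA·B·AA·AA·AA·AA·B·AA·B·AA·AA·AA·AA·AA·AA·AA·AA·AA·AA·AA·AA·AA·AA·AA·AA
    A ↦ AA
    B ↦ CAC
    C ↦ B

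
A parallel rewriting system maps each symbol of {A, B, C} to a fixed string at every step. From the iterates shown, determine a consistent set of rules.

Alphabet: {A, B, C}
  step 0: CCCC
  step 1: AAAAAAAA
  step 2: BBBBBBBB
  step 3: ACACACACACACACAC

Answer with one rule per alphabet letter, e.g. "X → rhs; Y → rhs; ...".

A->B, B->AC, C->AA

  step 2 ⇒ step 3: BBBBBBBB ⇒ AC·AC·AC·AC·AC·AC·AC·AC
    B ↦ AC
  step 1 ⇒ step 2: AAAAAAAA ⇒ B·B·B·B·B·B·B·B
    A ↦ B
  step 0 ⇒ step 1: CCCC ⇒ AA·AA·AA·AA
    C ↦ AA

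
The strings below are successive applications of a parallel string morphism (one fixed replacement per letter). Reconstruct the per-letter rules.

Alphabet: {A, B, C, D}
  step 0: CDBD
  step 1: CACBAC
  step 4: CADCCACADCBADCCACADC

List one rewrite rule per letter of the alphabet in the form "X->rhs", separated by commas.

  step 0 ⇒ step 1: CDBD ⇒ CA·C·BA·C
    B ↦ BA
    C ↦ CA
    D ↦ C
    A ↦ D  (constrained at step 1)

A->D, B->BA, C->CA, D->C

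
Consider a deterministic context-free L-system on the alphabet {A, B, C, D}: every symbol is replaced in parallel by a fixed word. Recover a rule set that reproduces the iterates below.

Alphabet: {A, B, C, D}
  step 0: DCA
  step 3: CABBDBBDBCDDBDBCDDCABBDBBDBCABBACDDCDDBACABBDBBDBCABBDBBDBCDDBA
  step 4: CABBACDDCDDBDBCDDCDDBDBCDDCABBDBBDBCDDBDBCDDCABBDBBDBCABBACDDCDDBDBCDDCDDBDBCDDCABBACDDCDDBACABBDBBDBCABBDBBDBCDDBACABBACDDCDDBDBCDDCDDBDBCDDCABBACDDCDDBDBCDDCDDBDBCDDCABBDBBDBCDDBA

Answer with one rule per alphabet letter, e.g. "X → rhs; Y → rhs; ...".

A->BA, B->CDD, C->CAB, D->BDB

  step 3 ⇒ step 4: CABBDBBDBCDDBDBCDDCABBDBBDBCABBACDDCDDBACABBDBBDBCABBDBBDBCDDBA ⇒ CAB·BA·CDD·CDD·BDB·CDD·CDD·BDB·CDD·CAB·BDB·BDB·CDD·BDB·CDD·CAB·BDB·BDB·CAB·BA·CDD·CDD·BDB·CDD·CDD·BDB·CDD·CAB·BA·CDD·CDD·BA·CAB·BDB·BDB·CAB·BDB·BDB·CDD·BA·CAB·BA·CDD·CDD·BDB·CDD·CDD·BDB·CDD·CAB·BA·CDD·CDD·BDB·CDD·CDD·BDB·CDD·CAB·BDB·BDB·CDD·BA
    A ↦ BA
    B ↦ CDD
    C ↦ CAB
    D ↦ BDB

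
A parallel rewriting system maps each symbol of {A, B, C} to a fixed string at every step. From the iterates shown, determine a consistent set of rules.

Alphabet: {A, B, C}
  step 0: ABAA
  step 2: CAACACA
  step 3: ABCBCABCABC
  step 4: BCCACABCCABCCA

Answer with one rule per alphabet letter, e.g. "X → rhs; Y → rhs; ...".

  step 3 ⇒ step 4: ABCBCABCABC ⇒ BC·C·A·C·A·BC·C·A·BC·C·A
    A ↦ BC
    B ↦ C
    C ↦ A

A->BC, B->C, C->A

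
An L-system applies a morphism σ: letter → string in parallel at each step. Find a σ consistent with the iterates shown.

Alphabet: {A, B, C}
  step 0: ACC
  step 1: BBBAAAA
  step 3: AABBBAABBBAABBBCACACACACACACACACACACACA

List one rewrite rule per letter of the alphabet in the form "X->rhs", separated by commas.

  step 0 ⇒ step 1: ACC ⇒ BBB·AA·AA
    A ↦ BBB
    C ↦ AA
    B ↦ CA  (constrained at step 1)

A->BBB, B->CA, C->AA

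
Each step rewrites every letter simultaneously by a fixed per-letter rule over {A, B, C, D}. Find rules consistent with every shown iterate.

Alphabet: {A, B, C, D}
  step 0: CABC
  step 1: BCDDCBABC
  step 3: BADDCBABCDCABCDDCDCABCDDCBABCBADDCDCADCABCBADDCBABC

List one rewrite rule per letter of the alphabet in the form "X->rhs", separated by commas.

  step 0 ⇒ step 1: CABC ⇒ BC·DDC·BA·BC
    A ↦ DDC
    B ↦ BA
    C ↦ BC
    D ↦ DCA  (constrained at step 1)

A->DDC, B->BA, C->BC, D->DCA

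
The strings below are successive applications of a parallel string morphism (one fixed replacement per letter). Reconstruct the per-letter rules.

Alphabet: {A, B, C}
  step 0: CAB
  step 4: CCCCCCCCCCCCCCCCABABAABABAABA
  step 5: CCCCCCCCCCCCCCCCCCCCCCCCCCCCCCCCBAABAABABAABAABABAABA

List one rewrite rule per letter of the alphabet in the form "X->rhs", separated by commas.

  step 4 ⇒ step 5: CCCCCCCCCCCCCCCCABABAABABAABA ⇒ CC·CC·CC·CC·CC·CC·CC·CC·CC·CC·CC·CC·CC·CC·CC·CC·BA·A·BA·A·BA·BA·A·BA·A·BA·BA·A·BA
    A ↦ BA
    B ↦ A
    C ↦ CC

A->BA, B->A, C->CC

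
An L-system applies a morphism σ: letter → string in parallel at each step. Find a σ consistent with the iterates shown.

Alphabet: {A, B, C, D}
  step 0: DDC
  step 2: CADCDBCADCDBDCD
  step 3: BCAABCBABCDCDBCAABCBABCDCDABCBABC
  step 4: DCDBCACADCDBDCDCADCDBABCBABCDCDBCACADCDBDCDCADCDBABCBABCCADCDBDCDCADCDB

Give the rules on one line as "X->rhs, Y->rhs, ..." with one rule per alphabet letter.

  step 3 ⇒ step 4: BCAABCBABCDCDBCAABCBABCDCDABCBABC ⇒ DCD·B·CA·CA·DCD·B·DCD·CA·DCD·B·ABC·B·ABC·DCD·B·CA·CA·DCD·B·DCD·CA·DCD·B·ABC·B·ABC·CA·DCD·B·DCD·CA·DCD·B
    A ↦ CA
    B ↦ DCD
    C ↦ B
    D ↦ ABC

A->CA, B->DCD, C->B, D->ABC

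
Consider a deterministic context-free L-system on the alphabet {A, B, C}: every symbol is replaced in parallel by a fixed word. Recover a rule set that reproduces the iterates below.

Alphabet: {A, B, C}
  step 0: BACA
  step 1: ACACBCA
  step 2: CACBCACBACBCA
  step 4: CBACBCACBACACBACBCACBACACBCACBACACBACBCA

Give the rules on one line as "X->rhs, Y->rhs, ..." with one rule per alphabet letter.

  step 1 ⇒ step 2: ACACBCA ⇒ CA·CB·CA·CB·A·CB·CA
    A ↦ CA
    B ↦ A
    C ↦ CB

A->CA, B->A, C->CB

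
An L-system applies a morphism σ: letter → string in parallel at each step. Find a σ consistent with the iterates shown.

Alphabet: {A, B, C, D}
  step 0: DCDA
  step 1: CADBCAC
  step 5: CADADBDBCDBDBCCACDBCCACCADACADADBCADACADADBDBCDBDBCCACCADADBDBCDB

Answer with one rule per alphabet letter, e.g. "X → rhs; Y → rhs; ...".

A->C, B->DA, C->DB, D->CA

  step 0 ⇒ step 1: DCDA ⇒ CA·DB·CA·C
    A ↦ C
    C ↦ DB
    D ↦ CA
    B ↦ DA  (constrained at step 1)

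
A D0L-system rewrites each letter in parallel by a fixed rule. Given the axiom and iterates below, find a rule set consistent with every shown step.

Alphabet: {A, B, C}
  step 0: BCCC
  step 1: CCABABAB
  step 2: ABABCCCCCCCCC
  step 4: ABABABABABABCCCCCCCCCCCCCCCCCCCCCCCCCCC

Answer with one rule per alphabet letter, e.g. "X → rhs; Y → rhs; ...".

  step 1 ⇒ step 2: CCABABAB ⇒ AB·AB·C·CC·C·CC·C·CC
    A ↦ C
    B ↦ CC
    C ↦ AB

A->C, B->CC, C->AB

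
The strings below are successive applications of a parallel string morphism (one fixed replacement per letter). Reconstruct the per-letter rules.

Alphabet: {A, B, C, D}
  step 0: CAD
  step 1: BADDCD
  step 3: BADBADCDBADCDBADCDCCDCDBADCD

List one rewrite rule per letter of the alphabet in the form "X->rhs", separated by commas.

A->D, B->CC, C->BAD, D->CD

  step 0 ⇒ step 1: CAD ⇒ BAD·D·CD
    A ↦ D
    C ↦ BAD
    D ↦ CD
    B ↦ CC  (constrained at step 1)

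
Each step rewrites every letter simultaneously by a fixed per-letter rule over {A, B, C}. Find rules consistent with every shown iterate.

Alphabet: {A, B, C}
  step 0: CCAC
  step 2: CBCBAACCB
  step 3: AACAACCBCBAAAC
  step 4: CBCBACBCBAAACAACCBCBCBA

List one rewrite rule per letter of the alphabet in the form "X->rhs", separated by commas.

  step 3 ⇒ step 4: AACAACCBCBAAAC ⇒ CB·CB·A·CB·CB·A·A·AC·A·AC·CB·CB·CB·A
    A ↦ CB
    B ↦ AC
    C ↦ A

A->CB, B->AC, C->A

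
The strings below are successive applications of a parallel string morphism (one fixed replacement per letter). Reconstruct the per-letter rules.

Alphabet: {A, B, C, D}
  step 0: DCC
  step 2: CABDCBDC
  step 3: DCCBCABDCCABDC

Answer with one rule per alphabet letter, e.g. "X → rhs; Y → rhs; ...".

  step 2 ⇒ step 3: CABDCBDC ⇒ DC·CB·CA·B·DC·CA·B·DC
    A ↦ CB
    B ↦ CA
    C ↦ DC
    D ↦ B

A->CB, B->CA, C->DC, D->B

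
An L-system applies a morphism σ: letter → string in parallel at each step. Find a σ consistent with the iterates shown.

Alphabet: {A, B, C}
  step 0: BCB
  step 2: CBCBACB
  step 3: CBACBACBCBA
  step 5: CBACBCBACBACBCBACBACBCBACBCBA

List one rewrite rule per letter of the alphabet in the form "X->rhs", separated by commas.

A->CB, B->A, C->CB

  step 2 ⇒ step 3: CBCBACB ⇒ CB·A·CB·A·CB·CB·A
    A ↦ CB
    B ↦ A
    C ↦ CB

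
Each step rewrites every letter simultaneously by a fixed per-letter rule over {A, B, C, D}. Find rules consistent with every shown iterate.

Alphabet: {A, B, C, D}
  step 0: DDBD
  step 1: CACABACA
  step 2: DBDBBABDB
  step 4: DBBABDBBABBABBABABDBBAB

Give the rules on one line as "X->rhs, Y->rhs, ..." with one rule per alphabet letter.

A->B, B->BA, C->D, D->CA

  step 1 ⇒ step 2: CACABACA ⇒ D·B·D·B·BA·B·D·B
    A ↦ B
    B ↦ BA
    C ↦ D
  step 0 ⇒ step 1: DDBD ⇒ CA·CA·BA·CA
    D ↦ CA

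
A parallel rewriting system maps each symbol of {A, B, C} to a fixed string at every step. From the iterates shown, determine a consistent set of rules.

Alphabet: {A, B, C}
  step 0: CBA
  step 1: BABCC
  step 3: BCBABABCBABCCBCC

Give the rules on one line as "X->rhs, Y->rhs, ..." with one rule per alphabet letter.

A->C, B->BC, C->BA

  step 0 ⇒ step 1: CBA ⇒ BA·BC·C
    A ↦ C
    B ↦ BC
    C ↦ BA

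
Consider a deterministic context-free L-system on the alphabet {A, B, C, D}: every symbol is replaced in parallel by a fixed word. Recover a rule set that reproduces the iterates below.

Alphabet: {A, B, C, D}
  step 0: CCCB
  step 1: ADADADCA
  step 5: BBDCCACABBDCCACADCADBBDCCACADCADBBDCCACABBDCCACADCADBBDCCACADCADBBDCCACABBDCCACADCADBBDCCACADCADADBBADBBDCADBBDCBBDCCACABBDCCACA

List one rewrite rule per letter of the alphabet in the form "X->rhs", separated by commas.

  step 0 ⇒ step 1: CCCB ⇒ AD·AD·AD·CA
    B ↦ CA
    C ↦ AD
    A ↦ BB  (constrained at step 1)
    D ↦ DC  (constrained at step 1)

A->BB, B->CA, C->AD, D->DC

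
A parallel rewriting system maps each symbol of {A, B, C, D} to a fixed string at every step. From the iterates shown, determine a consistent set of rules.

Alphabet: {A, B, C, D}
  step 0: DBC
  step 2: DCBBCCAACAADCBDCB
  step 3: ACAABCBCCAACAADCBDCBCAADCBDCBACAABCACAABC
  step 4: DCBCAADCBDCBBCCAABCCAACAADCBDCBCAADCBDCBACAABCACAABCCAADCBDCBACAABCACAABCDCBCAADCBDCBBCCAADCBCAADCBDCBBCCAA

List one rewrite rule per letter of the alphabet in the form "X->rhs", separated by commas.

  step 3 ⇒ step 4: ACAABCBCCAACAADCBDCBCAADCBDCBACAABCACAABC ⇒ DCB·CAA·DCB·DCB·BC·CAA·BC·CAA·CAA·DCB·DCB·CAA·DCB·DCB·A·CAA·BC·A·CAA·BC·CAA·DCB·DCB·A·CAA·BC·A·CAA·BC·DCB·CAA·DCB·DCB·BC·CAA·DCB·CAA·DCB·DCB·BC·CAA
    A ↦ DCB
    B ↦ BC
    C ↦ CAA
    D ↦ A

A->DCB, B->BC, C->CAA, D->A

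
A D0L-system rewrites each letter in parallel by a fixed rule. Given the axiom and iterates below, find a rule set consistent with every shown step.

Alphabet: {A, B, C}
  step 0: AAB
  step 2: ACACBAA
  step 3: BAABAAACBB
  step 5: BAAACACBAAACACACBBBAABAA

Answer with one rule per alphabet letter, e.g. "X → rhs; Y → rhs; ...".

A->B, B->AC, C->AA

  step 2 ⇒ step 3: ACACBAA ⇒ B·AA·B·AA·AC·B·B
    A ↦ B
    B ↦ AC
    C ↦ AA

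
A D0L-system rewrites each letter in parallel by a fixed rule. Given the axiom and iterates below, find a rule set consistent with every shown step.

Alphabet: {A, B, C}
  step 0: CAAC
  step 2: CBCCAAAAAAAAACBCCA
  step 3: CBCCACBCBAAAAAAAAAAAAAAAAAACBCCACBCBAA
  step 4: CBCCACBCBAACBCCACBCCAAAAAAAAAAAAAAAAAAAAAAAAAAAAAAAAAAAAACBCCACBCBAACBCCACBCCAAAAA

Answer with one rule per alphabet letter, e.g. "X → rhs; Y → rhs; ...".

  step 3 ⇒ step 4: CBCCACBCBAAAAAAAAAAAAAAAAAACBCCACBCBAA ⇒ CB·CCA·CB·CB·AA·CB·CCA·CB·CCA·AA·AA·AA·AA·AA·AA·AA·AA·AA·AA·AA·AA·AA·AA·AA·AA·AA·AA·CB·CCA·CB·CB·AA·CB·CCA·CB·CCA·AA·AA
    A ↦ AA
    B ↦ CCA
    C ↦ CB

A->AA, B->CCA, C->CB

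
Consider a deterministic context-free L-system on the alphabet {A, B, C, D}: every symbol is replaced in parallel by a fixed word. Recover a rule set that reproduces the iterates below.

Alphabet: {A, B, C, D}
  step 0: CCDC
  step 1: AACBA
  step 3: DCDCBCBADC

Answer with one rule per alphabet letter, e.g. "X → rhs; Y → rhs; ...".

A->B, B->DC, C->A, D->CB

  step 0 ⇒ step 1: CCDC ⇒ A·A·CB·A
    C ↦ A
    D ↦ CB
    A ↦ B  (constrained at step 1)
    B ↦ DC  (constrained at step 1)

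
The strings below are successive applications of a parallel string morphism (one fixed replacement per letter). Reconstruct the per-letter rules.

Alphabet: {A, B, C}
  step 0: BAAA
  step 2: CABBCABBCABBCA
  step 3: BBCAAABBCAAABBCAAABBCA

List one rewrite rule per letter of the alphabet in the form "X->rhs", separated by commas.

  step 2 ⇒ step 3: CABBCABBCABBCA ⇒ BB·CA·A·A·BB·CA·A·A·BB·CA·A·A·BB·CA
    A ↦ CA
    B ↦ A
    C ↦ BB

A->CA, B->A, C->BB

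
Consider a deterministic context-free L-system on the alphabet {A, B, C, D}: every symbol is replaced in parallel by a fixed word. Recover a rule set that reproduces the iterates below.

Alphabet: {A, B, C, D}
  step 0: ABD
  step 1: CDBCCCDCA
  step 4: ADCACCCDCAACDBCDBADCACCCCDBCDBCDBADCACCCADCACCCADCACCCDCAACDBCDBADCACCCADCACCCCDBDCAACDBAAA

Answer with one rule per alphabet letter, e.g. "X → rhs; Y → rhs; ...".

A->CDB, B->CCC, C->A, D->DCA

  step 0 ⇒ step 1: ABD ⇒ CDB·CCC·DCA
    A ↦ CDB
    B ↦ CCC
    D ↦ DCA
    C ↦ A  (constrained at step 1)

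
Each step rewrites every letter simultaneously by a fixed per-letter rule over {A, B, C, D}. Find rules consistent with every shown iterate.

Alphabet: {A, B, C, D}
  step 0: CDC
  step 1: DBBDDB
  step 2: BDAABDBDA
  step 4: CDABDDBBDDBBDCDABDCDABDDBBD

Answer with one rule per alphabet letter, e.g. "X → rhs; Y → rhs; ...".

A->CD, B->A, C->DB, D->BD

  step 1 ⇒ step 2: DBBDDB ⇒ BD·A·A·BD·BD·A
    B ↦ A
    D ↦ BD
    A ↦ CD  (constrained at step 2)
  step 0 ⇒ step 1: CDC ⇒ DB·BD·DB
    C ↦ DB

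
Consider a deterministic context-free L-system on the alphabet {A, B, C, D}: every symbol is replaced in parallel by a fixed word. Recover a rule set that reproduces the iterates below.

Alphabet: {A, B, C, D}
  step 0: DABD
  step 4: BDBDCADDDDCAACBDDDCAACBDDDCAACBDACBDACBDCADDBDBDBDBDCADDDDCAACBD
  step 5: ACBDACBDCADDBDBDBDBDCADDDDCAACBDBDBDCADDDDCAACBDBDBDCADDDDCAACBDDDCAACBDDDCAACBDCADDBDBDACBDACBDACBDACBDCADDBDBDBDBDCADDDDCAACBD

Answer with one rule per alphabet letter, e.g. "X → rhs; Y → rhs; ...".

  step 4 ⇒ step 5: BDBDCADDDDCAACBDDDCAACBDDDCAACBDACBDACBDCADDBDBDBDBDCADDDDCAACBD ⇒ AC·BD·AC·BD·CA·DD·BD·BD·BD·BD·CA·DD·DD·CA·AC·BD·BD·BD·CA·DD·DD·CA·AC·BD·BD·BD·CA·DD·DD·CA·AC·BD·DD·CA·AC·BD·DD·CA·AC·BD·CA·DD·BD·BD·AC·BD·AC·BD·AC·BD·AC·BD·CA·DD·BD·BD·BD·BD·CA·DD·DD·CA·AC·BD
    A ↦ DD
    B ↦ AC
    C ↦ CA
    D ↦ BD

A->DD, B->AC, C->CA, D->BD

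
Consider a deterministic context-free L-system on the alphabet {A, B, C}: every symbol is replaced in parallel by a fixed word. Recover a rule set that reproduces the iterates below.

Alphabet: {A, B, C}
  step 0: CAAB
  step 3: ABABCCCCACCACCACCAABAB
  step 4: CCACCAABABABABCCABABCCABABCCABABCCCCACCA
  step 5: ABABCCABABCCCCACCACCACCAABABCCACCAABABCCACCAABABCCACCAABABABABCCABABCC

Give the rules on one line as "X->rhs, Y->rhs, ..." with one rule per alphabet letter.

A->CC, B->A, C->AB

  step 4 ⇒ step 5: CCACCAABABABABCCABABCCABABCCABABCCCCACCA ⇒ AB·AB·CC·AB·AB·CC·CC·A·CC·A·CC·A·CC·A·AB·AB·CC·A·CC·A·AB·AB·CC·A·CC·A·AB·AB·CC·A·CC·A·AB·AB·AB·AB·CC·AB·AB·CC
    A ↦ CC
    B ↦ A
    C ↦ AB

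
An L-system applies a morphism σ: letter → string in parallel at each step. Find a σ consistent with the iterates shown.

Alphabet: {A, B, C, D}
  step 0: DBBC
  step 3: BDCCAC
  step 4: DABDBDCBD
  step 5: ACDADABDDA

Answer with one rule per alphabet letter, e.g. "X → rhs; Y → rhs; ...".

  step 4 ⇒ step 5: DABDBDCBD ⇒ A·C·D·A·D·A·BD·D·A
    A ↦ C
    B ↦ D
    C ↦ BD
    D ↦ A

A->C, B->D, C->BD, D->A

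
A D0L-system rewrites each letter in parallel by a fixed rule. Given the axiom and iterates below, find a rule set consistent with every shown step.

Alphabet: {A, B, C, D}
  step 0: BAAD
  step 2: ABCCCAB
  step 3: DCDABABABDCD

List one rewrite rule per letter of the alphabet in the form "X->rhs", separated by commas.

A->D, B->CD, C->AB, D->C

  step 2 ⇒ step 3: ABCCCAB ⇒ D·CD·AB·AB·AB·D·CD
    A ↦ D
    B ↦ CD
    C ↦ AB
    D ↦ C  (constrained at step 0)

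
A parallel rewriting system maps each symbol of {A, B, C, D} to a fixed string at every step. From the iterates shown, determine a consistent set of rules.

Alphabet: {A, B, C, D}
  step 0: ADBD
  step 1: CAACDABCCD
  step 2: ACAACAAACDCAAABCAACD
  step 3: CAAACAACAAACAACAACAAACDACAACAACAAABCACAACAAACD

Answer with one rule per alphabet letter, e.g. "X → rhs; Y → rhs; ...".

  step 2 ⇒ step 3: ACAACAAACDCAAABCAACD ⇒ CAA·A·CAA·CAA·A·CAA·CAA·CAA·A·CD·A·CAA·CAA·CAA·ABC·A·CAA·CAA·A·CD
    A ↦ CAA
    B ↦ ABC
    C ↦ A
    D ↦ CD

A->CAA, B->ABC, C->A, D->CD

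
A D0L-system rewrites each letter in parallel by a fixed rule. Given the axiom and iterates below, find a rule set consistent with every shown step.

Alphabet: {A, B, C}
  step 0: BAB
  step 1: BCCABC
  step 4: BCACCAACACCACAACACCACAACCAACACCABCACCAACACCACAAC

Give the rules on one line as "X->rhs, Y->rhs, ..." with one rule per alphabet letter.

  step 0 ⇒ step 1: BAB ⇒ BC·CA·BC
    A ↦ CA
    B ↦ BC
    C ↦ AC  (constrained at step 1)

A->CA, B->BC, C->AC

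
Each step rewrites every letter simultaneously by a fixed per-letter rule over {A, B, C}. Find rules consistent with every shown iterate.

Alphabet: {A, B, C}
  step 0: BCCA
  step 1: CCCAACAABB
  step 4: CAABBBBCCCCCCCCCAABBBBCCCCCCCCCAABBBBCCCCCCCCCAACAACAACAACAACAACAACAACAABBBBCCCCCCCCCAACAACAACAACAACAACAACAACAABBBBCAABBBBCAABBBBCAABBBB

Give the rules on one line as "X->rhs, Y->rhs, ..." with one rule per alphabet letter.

  step 0 ⇒ step 1: BCCA ⇒ CC·CAA·CAA·BB
    A ↦ BB
    B ↦ CC
    C ↦ CAA

A->BB, B->CC, C->CAA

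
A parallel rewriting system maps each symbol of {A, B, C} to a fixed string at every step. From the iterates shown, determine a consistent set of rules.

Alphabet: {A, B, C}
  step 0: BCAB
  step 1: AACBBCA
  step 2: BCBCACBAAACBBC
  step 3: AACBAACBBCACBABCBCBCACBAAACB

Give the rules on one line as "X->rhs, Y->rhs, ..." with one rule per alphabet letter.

A->BC, B->A, C->ACB

  step 2 ⇒ step 3: BCBCACBAAACBBC ⇒ A·ACB·A·ACB·BC·ACB·A·BC·BC·BC·ACB·A·A·ACB
    A ↦ BC
    B ↦ A
    C ↦ ACB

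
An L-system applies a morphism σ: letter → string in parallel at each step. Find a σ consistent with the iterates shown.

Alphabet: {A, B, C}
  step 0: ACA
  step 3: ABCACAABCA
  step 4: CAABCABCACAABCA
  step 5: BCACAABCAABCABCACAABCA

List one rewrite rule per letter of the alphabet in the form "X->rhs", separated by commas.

A->CA, B->A, C->B

  step 4 ⇒ step 5: CAABCABCACAABCA ⇒ B·CA·CA·A·B·CA·A·B·CA·B·CA·CA·A·B·CA
    A ↦ CA
    B ↦ A
    C ↦ B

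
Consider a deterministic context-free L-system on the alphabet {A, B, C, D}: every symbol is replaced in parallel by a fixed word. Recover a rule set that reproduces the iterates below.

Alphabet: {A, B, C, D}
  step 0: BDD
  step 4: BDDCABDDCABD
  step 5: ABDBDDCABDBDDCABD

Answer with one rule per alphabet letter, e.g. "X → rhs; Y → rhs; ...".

A->C, B->A, C->D, D->BD

  step 4 ⇒ step 5: BDDCABDDCABD ⇒ A·BD·BD·D·C·A·BD·BD·D·C·A·BD
    A ↦ C
    B ↦ A
    C ↦ D
    D ↦ BD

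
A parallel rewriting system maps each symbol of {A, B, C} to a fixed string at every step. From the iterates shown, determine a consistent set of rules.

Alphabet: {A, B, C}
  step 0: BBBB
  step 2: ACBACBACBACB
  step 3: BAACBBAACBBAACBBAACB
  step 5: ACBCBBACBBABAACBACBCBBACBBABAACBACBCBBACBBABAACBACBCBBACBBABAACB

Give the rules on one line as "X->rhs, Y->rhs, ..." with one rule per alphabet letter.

  step 2 ⇒ step 3: ACBACBACBACB ⇒ BA·A·CB·BA·A·CB·BA·A·CB·BA·A·CB
    A ↦ BA
    B ↦ CB
    C ↦ A

A->BA, B->CB, C->A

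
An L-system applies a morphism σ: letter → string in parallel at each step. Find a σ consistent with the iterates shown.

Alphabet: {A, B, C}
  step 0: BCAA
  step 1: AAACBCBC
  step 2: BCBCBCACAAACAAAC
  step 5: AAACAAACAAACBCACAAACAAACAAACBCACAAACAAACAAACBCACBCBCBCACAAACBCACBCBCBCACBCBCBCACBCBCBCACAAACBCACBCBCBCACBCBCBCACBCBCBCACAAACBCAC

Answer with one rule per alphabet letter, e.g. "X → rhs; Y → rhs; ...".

  step 1 ⇒ step 2: AAACBCBC ⇒ BC·BC·BC·AC·AA·AC·AA·AC
    A ↦ BC
    B ↦ AA
    C ↦ AC

A->BC, B->AA, C->AC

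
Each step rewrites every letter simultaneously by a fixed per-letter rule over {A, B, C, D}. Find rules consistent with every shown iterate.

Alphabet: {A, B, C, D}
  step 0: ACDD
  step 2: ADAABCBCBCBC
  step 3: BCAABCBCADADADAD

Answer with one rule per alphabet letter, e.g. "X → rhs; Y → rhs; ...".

  step 2 ⇒ step 3: ADAABCBCBCBC ⇒ BC·AA·BC·BC·A·D·A·D·A·D·A·D
    A ↦ BC
    B ↦ A
    C ↦ D
    D ↦ AA

A->BC, B->A, C->D, D->AA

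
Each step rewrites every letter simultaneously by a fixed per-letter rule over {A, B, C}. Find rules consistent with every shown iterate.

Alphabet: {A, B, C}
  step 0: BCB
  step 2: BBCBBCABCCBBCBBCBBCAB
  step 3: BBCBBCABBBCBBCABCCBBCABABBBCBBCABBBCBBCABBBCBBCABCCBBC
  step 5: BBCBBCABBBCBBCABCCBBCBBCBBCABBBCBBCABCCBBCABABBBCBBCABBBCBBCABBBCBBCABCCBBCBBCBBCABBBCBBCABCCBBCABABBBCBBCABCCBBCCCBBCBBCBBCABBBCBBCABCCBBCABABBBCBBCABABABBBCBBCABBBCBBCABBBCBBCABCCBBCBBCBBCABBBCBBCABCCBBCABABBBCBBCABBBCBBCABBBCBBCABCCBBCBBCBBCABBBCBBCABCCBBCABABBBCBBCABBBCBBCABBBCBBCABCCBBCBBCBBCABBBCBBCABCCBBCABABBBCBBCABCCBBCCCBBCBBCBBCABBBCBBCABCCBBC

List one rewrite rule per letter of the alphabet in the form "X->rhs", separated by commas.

A->CC, B->BBC, C->AB

  step 2 ⇒ step 3: BBCBBCABCCBBCBBCBBCAB ⇒ BBC·BBC·AB·BBC·BBC·AB·CC·BBC·AB·AB·BBC·BBC·AB·BBC·BBC·AB·BBC·BBC·AB·CC·BBC
    A ↦ CC
    B ↦ BBC
    C ↦ AB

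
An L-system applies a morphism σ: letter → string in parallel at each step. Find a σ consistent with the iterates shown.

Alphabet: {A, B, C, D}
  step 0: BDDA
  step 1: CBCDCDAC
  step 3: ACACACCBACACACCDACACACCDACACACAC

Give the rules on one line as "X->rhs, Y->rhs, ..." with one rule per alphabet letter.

A->AC, B->CB, C->AC, D->CD

  step 0 ⇒ step 1: BDDA ⇒ CB·CD·CD·AC
    A ↦ AC
    B ↦ CB
    D ↦ CD
    C ↦ AC  (constrained at step 1)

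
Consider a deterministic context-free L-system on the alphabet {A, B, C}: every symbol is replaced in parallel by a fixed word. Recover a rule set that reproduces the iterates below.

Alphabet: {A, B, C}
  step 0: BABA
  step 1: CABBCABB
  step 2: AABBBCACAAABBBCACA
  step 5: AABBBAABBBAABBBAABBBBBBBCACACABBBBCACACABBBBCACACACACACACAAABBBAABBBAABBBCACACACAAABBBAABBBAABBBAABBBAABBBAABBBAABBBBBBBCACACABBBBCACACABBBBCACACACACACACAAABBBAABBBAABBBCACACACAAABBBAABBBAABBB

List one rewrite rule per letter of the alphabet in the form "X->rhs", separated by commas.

  step 1 ⇒ step 2: CABBCABB ⇒ AAB·BB·CA·CA·AAB·BB·CA·CA
    A ↦ BB
    B ↦ CA
    C ↦ AAB

A->BB, B->CA, C->AAB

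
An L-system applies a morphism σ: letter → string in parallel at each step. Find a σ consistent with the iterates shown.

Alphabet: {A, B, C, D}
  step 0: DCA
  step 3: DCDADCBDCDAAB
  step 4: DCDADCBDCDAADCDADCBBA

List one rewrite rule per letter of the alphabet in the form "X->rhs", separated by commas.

  step 3 ⇒ step 4: DCDADCBDCDAAB ⇒ DC·DA·DC·B·DC·DA·A·DC·DA·DC·B·B·A
    A ↦ B
    B ↦ A
    C ↦ DA
    D ↦ DC

A->B, B->A, C->DA, D->DC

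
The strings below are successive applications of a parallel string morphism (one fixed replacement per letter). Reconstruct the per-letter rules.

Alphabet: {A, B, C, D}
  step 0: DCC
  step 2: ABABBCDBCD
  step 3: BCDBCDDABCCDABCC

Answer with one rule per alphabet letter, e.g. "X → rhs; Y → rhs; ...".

A->BC, B->D, C->AB, D->CC

  step 2 ⇒ step 3: ABABBCDBCD ⇒ BC·D·BC·D·D·AB·CC·D·AB·CC
    A ↦ BC
    B ↦ D
    C ↦ AB
    D ↦ CC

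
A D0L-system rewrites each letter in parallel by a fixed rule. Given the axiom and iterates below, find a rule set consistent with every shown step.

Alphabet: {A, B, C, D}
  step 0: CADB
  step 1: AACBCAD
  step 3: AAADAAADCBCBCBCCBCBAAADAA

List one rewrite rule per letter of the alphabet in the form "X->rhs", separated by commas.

  step 0 ⇒ step 1: CADB ⇒ AA·CB·C·AD
    A ↦ CB
    B ↦ AD
    C ↦ AA
    D ↦ C

A->CB, B->AD, C->AA, D->C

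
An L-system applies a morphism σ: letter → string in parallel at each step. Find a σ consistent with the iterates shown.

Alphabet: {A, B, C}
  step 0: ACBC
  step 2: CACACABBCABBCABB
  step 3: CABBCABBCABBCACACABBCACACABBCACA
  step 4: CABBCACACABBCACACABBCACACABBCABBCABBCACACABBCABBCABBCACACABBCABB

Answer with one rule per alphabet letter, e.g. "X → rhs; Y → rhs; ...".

A->BB, B->CA, C->CA

  step 3 ⇒ step 4: CABBCABBCABBCACACABBCACACABBCACA ⇒ CA·BB·CA·CA·CA·BB·CA·CA·CA·BB·CA·CA·CA·BB·CA·BB·CA·BB·CA·CA·CA·BB·CA·BB·CA·BB·CA·CA·CA·BB·CA·BB
    A ↦ BB
    B ↦ CA
    C ↦ CA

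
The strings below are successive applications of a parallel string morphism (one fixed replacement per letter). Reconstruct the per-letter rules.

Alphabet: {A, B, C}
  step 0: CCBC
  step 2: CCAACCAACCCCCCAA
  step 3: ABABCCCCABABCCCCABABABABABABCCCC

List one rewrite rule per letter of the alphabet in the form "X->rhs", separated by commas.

  step 2 ⇒ step 3: CCAACCAACCCCCCAA ⇒ AB·AB·CC·CC·AB·AB·CC·CC·AB·AB·AB·AB·AB·AB·CC·CC
    A ↦ CC
    C ↦ AB
    B ↦ AA  (constrained at step 0)

A->CC, B->AA, C->AB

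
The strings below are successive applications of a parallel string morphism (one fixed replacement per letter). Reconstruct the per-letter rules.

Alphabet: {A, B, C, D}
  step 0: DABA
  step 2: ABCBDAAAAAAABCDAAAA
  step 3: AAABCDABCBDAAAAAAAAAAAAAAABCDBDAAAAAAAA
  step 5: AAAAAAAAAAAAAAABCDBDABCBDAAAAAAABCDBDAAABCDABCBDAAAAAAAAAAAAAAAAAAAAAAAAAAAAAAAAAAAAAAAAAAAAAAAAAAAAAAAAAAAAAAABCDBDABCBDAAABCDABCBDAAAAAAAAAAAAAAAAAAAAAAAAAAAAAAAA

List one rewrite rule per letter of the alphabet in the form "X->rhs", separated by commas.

A->AA, B->ABC, C->D, D->BD

  step 2 ⇒ step 3: ABCBDAAAAAAABCDAAAA ⇒ AA·ABC·D·ABC·BD·AA·AA·AA·AA·AA·AA·AA·ABC·D·BD·AA·AA·AA·AA
    A ↦ AA
    B ↦ ABC
    C ↦ D
    D ↦ BD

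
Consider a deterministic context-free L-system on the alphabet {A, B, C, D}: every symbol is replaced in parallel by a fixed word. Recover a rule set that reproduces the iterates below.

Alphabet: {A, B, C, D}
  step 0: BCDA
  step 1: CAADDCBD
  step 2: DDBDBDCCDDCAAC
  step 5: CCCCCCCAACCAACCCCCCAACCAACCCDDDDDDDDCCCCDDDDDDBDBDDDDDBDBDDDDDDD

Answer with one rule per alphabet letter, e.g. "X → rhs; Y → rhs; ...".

A->BD, B->CAA, C->DD, D->C

  step 1 ⇒ step 2: CAADDCBD ⇒ DD·BD·BD·C·C·DD·CAA·C
    A ↦ BD
    B ↦ CAA
    C ↦ DD
    D ↦ C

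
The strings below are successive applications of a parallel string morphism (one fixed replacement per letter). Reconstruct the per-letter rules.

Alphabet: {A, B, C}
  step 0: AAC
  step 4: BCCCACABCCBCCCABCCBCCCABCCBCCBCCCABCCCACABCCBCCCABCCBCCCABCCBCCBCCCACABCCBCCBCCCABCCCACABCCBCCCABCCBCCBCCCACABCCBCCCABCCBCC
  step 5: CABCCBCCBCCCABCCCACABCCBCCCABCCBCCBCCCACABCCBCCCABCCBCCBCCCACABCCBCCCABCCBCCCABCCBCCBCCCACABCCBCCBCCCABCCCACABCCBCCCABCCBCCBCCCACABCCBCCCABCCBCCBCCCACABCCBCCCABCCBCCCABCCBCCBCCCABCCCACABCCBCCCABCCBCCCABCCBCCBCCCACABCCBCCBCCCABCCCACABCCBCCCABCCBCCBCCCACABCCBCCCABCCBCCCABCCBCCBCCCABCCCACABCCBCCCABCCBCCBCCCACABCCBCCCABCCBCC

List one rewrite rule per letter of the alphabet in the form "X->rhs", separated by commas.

  step 4 ⇒ step 5: BCCCACABCCBCCCABCCBCCCABCCBCCBCCCABCCCACABCCBCCCABCCBCCCABCCBCCBCCCACABCCBCCBCCCABCCCACABCCBCCCABCCBCCBCCCACABCCBCCCABCCBCC ⇒ CA·BCC·BCC·BCC·CA·BCC·CA·CA·BCC·BCC·CA·BCC·BCC·BCC·CA·CA·BCC·BCC·CA·BCC·BCC·BCC·CA·CA·BCC·BCC·CA·BCC·BCC·CA·BCC·BCC·BCC·CA·CA·BCC·BCC·BCC·CA·BCC·CA·CA·BCC·BCC·CA·BCC·BCC·BCC·CA·CA·BCC·BCC·CA·BCC·BCC·BCC·CA·CA·BCC·BCC·CA·BCC·BCC·CA·BCC·BCC·BCC·CA·BCC·CA·CA·BCC·BCC·CA·BCC·BCC·CA·BCC·BCC·BCC·CA·CA·BCC·BCC·BCC·CA·BCC·CA·CA·BCC·BCC·CA·BCC·BCC·BCC·CA·CA·BCC·BCC·CA·BCC·BCC·CA·BCC·BCC·BCC·CA·BCC·CA·CA·BCC·BCC·CA·BCC·BCC·BCC·CA·CA·BCC·BCC·CA·BCC·BCC
    A ↦ CA
    B ↦ CA
    C ↦ BCC

A->CA, B->CA, C->BCC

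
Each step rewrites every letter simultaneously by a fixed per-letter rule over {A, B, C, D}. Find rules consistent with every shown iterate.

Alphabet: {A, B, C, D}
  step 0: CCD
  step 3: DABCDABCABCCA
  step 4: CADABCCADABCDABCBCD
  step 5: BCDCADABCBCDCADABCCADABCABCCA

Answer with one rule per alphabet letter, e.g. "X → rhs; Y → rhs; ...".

A->D, B->A, C->BC, D->CA

  step 4 ⇒ step 5: CADABCCADABCDABCBCD ⇒ BC·D·CA·D·A·BC·BC·D·CA·D·A·BC·CA·D·A·BC·A·BC·CA
    A ↦ D
    B ↦ A
    C ↦ BC
    D ↦ CA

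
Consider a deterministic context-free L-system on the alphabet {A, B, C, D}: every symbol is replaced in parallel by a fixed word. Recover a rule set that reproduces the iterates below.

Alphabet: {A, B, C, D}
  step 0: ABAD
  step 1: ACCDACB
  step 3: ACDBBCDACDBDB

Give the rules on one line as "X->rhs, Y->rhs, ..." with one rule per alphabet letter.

  step 0 ⇒ step 1: ABAD ⇒ AC·CD·AC·B
    A ↦ AC
    B ↦ CD
    D ↦ B
    C ↦ D  (constrained at step 1)

A->AC, B->CD, C->D, D->B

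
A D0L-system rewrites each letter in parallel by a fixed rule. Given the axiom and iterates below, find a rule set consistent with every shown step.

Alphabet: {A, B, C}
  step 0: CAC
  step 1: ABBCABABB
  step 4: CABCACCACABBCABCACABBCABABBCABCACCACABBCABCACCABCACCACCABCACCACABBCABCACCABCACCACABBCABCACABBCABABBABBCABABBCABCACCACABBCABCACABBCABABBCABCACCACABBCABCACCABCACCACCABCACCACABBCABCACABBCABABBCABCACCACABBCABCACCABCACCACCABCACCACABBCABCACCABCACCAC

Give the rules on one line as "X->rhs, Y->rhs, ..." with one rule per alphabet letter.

  step 0 ⇒ step 1: CAC ⇒ ABB·CAB·ABB
    A ↦ CAB
    C ↦ ABB
    B ↦ CAC  (constrained at step 1)

A->CAB, B->CAC, C->ABB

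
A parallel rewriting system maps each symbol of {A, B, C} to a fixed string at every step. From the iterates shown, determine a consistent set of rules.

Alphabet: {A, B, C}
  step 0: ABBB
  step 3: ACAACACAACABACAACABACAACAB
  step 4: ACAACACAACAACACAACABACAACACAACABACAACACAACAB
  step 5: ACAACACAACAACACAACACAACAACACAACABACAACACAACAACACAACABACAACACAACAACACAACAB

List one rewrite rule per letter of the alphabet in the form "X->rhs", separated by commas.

  step 4 ⇒ step 5: ACAACACAACAACACAACABACAACACAACABACAACACAACAB ⇒ AC·A·AC·AC·A·AC·A·AC·AC·A·AC·AC·A·AC·A·AC·AC·A·AC·AB·AC·A·AC·AC·A·AC·A·AC·AC·A·AC·AB·AC·A·AC·AC·A·AC·A·AC·AC·A·AC·AB
    A ↦ AC
    B ↦ AB
    C ↦ A

A->AC, B->AB, C->A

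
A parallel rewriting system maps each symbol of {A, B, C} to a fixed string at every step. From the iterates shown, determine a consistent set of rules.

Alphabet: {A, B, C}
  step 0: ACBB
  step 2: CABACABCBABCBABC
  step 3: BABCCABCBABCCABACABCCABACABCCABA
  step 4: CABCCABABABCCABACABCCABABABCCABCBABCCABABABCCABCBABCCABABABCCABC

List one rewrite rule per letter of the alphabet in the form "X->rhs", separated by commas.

  step 3 ⇒ step 4: BABCCABCBABCCABACABCCABACABCCABA ⇒ CA·BC·CA·BA·BA·BC·CA·BA·CA·BC·CA·BA·BA·BC·CA·BC·BA·BC·CA·BA·BA·BC·CA·BC·BA·BC·CA·BA·BA·BC·CA·BC
    A ↦ BC
    B ↦ CA
    C ↦ BA

A->BC, B->CA, C->BA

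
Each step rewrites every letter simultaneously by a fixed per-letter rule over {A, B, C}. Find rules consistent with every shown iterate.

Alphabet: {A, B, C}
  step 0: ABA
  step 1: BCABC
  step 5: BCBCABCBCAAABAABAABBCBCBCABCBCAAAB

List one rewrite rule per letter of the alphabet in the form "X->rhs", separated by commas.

A->BC, B->A, C->AB

  step 0 ⇒ step 1: ABA ⇒ BC·A·BC
    A ↦ BC
    B ↦ A
    C ↦ AB  (constrained at step 1)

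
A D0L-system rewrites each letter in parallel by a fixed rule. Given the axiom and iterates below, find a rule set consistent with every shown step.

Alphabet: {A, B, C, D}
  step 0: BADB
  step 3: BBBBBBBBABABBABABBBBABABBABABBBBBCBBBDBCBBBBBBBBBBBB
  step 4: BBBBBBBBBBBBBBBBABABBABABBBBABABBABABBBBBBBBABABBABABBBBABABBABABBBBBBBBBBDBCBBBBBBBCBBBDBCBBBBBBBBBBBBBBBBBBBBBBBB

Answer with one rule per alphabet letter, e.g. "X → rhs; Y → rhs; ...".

  step 3 ⇒ step 4: BBBBBBBBABABBABABBBBABABBABABBBBBCBBBDBCBBBBBBBBBBBB ⇒ BB·BB·BB·BB·BB·BB·BB·BB·ABA·BB·ABA·BB·BB·ABA·BB·ABA·BB·BB·BB·BB·ABA·BB·ABA·BB·BB·ABA·BB·ABA·BB·BB·BB·BB·BB·DBC·BB·BB·BB·BCB·BB·DBC·BB·BB·BB·BB·BB·BB·BB·BB·BB·BB·BB·BB
    A ↦ ABA
    B ↦ BB
    C ↦ DBC
    D ↦ BCB

A->ABA, B->BB, C->DBC, D->BCB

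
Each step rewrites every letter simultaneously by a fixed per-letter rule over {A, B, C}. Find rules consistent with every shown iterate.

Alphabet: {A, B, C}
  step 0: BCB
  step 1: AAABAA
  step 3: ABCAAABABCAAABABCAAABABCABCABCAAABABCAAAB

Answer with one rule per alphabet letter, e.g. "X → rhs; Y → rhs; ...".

  step 0 ⇒ step 1: BCB ⇒ AA·AB·AA
    B ↦ AA
    C ↦ AB
    A ↦ ABC  (constrained at step 1)

A->ABC, B->AA, C->AB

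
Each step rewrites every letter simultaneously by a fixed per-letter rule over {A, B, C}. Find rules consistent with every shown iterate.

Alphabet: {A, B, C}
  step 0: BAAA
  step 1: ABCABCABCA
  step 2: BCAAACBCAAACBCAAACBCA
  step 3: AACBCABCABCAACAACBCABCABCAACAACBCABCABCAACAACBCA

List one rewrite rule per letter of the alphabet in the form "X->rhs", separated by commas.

  step 2 ⇒ step 3: BCAAACBCAAACBCAAACBCA ⇒ A·AC·BCA·BCA·BCA·AC·A·AC·BCA·BCA·BCA·AC·A·AC·BCA·BCA·BCA·AC·A·AC·BCA
    A ↦ BCA
    B ↦ A
    C ↦ AC

A->BCA, B->A, C->AC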